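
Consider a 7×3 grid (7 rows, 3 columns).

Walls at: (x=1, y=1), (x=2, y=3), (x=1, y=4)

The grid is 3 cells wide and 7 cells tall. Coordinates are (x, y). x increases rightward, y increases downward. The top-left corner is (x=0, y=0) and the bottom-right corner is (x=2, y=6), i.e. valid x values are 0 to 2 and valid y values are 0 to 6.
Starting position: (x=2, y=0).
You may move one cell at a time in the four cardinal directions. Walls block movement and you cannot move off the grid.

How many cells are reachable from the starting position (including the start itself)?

Answer: Reachable cells: 18

Derivation:
BFS flood-fill from (x=2, y=0):
  Distance 0: (x=2, y=0)
  Distance 1: (x=1, y=0), (x=2, y=1)
  Distance 2: (x=0, y=0), (x=2, y=2)
  Distance 3: (x=0, y=1), (x=1, y=2)
  Distance 4: (x=0, y=2), (x=1, y=3)
  Distance 5: (x=0, y=3)
  Distance 6: (x=0, y=4)
  Distance 7: (x=0, y=5)
  Distance 8: (x=1, y=5), (x=0, y=6)
  Distance 9: (x=2, y=5), (x=1, y=6)
  Distance 10: (x=2, y=4), (x=2, y=6)
Total reachable: 18 (grid has 18 open cells total)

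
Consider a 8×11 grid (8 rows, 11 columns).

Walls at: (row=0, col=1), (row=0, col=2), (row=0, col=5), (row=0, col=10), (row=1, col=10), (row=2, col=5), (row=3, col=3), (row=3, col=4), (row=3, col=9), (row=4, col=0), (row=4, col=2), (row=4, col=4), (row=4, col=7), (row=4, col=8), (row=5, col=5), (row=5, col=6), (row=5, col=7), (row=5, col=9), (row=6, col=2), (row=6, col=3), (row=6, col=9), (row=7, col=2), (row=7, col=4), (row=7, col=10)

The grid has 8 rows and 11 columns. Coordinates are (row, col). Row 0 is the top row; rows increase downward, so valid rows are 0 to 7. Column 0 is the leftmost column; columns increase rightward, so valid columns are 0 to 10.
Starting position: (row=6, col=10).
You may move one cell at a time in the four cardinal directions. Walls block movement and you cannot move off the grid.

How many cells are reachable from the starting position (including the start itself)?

BFS flood-fill from (row=6, col=10):
  Distance 0: (row=6, col=10)
  Distance 1: (row=5, col=10)
  Distance 2: (row=4, col=10)
  Distance 3: (row=3, col=10), (row=4, col=9)
  Distance 4: (row=2, col=10)
  Distance 5: (row=2, col=9)
  Distance 6: (row=1, col=9), (row=2, col=8)
  Distance 7: (row=0, col=9), (row=1, col=8), (row=2, col=7), (row=3, col=8)
  Distance 8: (row=0, col=8), (row=1, col=7), (row=2, col=6), (row=3, col=7)
  Distance 9: (row=0, col=7), (row=1, col=6), (row=3, col=6)
  Distance 10: (row=0, col=6), (row=1, col=5), (row=3, col=5), (row=4, col=6)
  Distance 11: (row=1, col=4), (row=4, col=5)
  Distance 12: (row=0, col=4), (row=1, col=3), (row=2, col=4)
  Distance 13: (row=0, col=3), (row=1, col=2), (row=2, col=3)
  Distance 14: (row=1, col=1), (row=2, col=2)
  Distance 15: (row=1, col=0), (row=2, col=1), (row=3, col=2)
  Distance 16: (row=0, col=0), (row=2, col=0), (row=3, col=1)
  Distance 17: (row=3, col=0), (row=4, col=1)
  Distance 18: (row=5, col=1)
  Distance 19: (row=5, col=0), (row=5, col=2), (row=6, col=1)
  Distance 20: (row=5, col=3), (row=6, col=0), (row=7, col=1)
  Distance 21: (row=4, col=3), (row=5, col=4), (row=7, col=0)
  Distance 22: (row=6, col=4)
  Distance 23: (row=6, col=5)
  Distance 24: (row=6, col=6), (row=7, col=5)
  Distance 25: (row=6, col=7), (row=7, col=6)
  Distance 26: (row=6, col=8), (row=7, col=7)
  Distance 27: (row=5, col=8), (row=7, col=8)
  Distance 28: (row=7, col=9)
Total reachable: 63 (grid has 64 open cells total)

Answer: Reachable cells: 63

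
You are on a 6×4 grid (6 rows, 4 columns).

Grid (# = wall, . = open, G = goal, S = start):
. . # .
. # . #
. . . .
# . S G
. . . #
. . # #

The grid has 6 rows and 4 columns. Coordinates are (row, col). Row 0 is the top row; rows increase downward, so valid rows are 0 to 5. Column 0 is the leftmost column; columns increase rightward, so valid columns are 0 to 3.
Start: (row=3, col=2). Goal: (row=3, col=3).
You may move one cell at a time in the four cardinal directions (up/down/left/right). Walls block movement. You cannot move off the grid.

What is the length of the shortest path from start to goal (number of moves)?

BFS from (row=3, col=2) until reaching (row=3, col=3):
  Distance 0: (row=3, col=2)
  Distance 1: (row=2, col=2), (row=3, col=1), (row=3, col=3), (row=4, col=2)  <- goal reached here
One shortest path (1 moves): (row=3, col=2) -> (row=3, col=3)

Answer: Shortest path length: 1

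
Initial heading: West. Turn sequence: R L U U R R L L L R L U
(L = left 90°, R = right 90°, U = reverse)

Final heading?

Start: West
  R (right (90° clockwise)) -> North
  L (left (90° counter-clockwise)) -> West
  U (U-turn (180°)) -> East
  U (U-turn (180°)) -> West
  R (right (90° clockwise)) -> North
  R (right (90° clockwise)) -> East
  L (left (90° counter-clockwise)) -> North
  L (left (90° counter-clockwise)) -> West
  L (left (90° counter-clockwise)) -> South
  R (right (90° clockwise)) -> West
  L (left (90° counter-clockwise)) -> South
  U (U-turn (180°)) -> North
Final: North

Answer: Final heading: North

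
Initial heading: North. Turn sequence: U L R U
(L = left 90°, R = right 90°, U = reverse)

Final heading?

Start: North
  U (U-turn (180°)) -> South
  L (left (90° counter-clockwise)) -> East
  R (right (90° clockwise)) -> South
  U (U-turn (180°)) -> North
Final: North

Answer: Final heading: North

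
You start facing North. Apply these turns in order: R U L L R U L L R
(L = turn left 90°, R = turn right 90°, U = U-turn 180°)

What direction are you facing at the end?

Start: North
  R (right (90° clockwise)) -> East
  U (U-turn (180°)) -> West
  L (left (90° counter-clockwise)) -> South
  L (left (90° counter-clockwise)) -> East
  R (right (90° clockwise)) -> South
  U (U-turn (180°)) -> North
  L (left (90° counter-clockwise)) -> West
  L (left (90° counter-clockwise)) -> South
  R (right (90° clockwise)) -> West
Final: West

Answer: Final heading: West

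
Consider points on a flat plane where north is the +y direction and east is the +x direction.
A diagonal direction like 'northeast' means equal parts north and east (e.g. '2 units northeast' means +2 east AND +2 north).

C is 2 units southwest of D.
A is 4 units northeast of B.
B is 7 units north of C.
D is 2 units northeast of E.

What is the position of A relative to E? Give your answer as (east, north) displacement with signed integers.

Place E at the origin (east=0, north=0).
  D is 2 units northeast of E: delta (east=+2, north=+2); D at (east=2, north=2).
  C is 2 units southwest of D: delta (east=-2, north=-2); C at (east=0, north=0).
  B is 7 units north of C: delta (east=+0, north=+7); B at (east=0, north=7).
  A is 4 units northeast of B: delta (east=+4, north=+4); A at (east=4, north=11).
Therefore A relative to E: (east=4, north=11).

Answer: A is at (east=4, north=11) relative to E.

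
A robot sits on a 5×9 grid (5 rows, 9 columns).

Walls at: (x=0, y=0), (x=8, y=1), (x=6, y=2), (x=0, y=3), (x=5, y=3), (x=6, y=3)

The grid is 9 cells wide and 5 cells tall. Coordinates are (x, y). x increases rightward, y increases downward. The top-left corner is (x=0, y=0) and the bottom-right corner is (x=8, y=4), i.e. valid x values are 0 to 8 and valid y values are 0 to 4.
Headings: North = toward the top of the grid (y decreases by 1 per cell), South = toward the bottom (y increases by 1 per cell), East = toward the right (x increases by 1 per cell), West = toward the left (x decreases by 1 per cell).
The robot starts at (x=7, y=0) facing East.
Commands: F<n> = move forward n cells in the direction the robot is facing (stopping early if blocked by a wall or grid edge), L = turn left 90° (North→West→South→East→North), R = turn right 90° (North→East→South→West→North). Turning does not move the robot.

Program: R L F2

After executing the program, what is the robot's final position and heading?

Answer: Final position: (x=8, y=0), facing East

Derivation:
Start: (x=7, y=0), facing East
  R: turn right, now facing South
  L: turn left, now facing East
  F2: move forward 1/2 (blocked), now at (x=8, y=0)
Final: (x=8, y=0), facing East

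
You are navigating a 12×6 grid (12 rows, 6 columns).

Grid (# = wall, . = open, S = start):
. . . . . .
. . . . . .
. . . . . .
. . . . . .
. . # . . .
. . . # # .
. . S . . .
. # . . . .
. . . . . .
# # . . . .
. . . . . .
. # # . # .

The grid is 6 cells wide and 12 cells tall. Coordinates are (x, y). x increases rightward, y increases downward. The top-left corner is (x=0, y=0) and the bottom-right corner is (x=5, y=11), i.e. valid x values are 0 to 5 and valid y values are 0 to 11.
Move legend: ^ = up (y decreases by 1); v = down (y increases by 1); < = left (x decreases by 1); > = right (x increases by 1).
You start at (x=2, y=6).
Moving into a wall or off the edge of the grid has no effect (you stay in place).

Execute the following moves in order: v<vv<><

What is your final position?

Answer: Final position: (x=2, y=9)

Derivation:
Start: (x=2, y=6)
  v (down): (x=2, y=6) -> (x=2, y=7)
  < (left): blocked, stay at (x=2, y=7)
  v (down): (x=2, y=7) -> (x=2, y=8)
  v (down): (x=2, y=8) -> (x=2, y=9)
  < (left): blocked, stay at (x=2, y=9)
  > (right): (x=2, y=9) -> (x=3, y=9)
  < (left): (x=3, y=9) -> (x=2, y=9)
Final: (x=2, y=9)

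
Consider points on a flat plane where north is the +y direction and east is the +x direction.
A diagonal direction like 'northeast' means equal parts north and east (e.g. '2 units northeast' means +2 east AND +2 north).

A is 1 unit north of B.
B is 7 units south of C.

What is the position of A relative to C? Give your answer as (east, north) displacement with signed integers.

Place C at the origin (east=0, north=0).
  B is 7 units south of C: delta (east=+0, north=-7); B at (east=0, north=-7).
  A is 1 unit north of B: delta (east=+0, north=+1); A at (east=0, north=-6).
Therefore A relative to C: (east=0, north=-6).

Answer: A is at (east=0, north=-6) relative to C.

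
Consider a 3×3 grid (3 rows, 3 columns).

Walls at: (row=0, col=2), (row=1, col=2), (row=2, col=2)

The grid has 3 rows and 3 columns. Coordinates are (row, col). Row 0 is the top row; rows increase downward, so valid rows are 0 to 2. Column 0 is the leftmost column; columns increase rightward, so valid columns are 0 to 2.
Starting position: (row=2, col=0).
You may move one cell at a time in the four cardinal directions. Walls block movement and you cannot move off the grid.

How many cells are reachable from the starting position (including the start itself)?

Answer: Reachable cells: 6

Derivation:
BFS flood-fill from (row=2, col=0):
  Distance 0: (row=2, col=0)
  Distance 1: (row=1, col=0), (row=2, col=1)
  Distance 2: (row=0, col=0), (row=1, col=1)
  Distance 3: (row=0, col=1)
Total reachable: 6 (grid has 6 open cells total)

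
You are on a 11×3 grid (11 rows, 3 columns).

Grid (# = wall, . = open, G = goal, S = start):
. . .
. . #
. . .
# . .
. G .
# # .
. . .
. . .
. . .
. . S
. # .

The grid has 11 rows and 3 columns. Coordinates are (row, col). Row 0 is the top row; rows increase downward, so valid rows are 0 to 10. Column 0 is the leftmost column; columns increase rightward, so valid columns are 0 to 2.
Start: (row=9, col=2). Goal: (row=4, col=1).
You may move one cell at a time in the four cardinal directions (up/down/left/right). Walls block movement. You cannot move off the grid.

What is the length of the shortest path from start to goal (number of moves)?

BFS from (row=9, col=2) until reaching (row=4, col=1):
  Distance 0: (row=9, col=2)
  Distance 1: (row=8, col=2), (row=9, col=1), (row=10, col=2)
  Distance 2: (row=7, col=2), (row=8, col=1), (row=9, col=0)
  Distance 3: (row=6, col=2), (row=7, col=1), (row=8, col=0), (row=10, col=0)
  Distance 4: (row=5, col=2), (row=6, col=1), (row=7, col=0)
  Distance 5: (row=4, col=2), (row=6, col=0)
  Distance 6: (row=3, col=2), (row=4, col=1)  <- goal reached here
One shortest path (6 moves): (row=9, col=2) -> (row=8, col=2) -> (row=7, col=2) -> (row=6, col=2) -> (row=5, col=2) -> (row=4, col=2) -> (row=4, col=1)

Answer: Shortest path length: 6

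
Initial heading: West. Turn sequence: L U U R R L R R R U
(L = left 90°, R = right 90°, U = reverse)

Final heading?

Start: West
  L (left (90° counter-clockwise)) -> South
  U (U-turn (180°)) -> North
  U (U-turn (180°)) -> South
  R (right (90° clockwise)) -> West
  R (right (90° clockwise)) -> North
  L (left (90° counter-clockwise)) -> West
  R (right (90° clockwise)) -> North
  R (right (90° clockwise)) -> East
  R (right (90° clockwise)) -> South
  U (U-turn (180°)) -> North
Final: North

Answer: Final heading: North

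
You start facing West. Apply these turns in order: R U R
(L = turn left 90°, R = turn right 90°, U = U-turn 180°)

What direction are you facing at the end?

Answer: Final heading: West

Derivation:
Start: West
  R (right (90° clockwise)) -> North
  U (U-turn (180°)) -> South
  R (right (90° clockwise)) -> West
Final: West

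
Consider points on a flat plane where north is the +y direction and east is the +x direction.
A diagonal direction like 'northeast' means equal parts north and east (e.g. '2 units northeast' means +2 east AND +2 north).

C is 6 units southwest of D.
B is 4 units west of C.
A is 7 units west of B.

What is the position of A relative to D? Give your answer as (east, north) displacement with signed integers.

Answer: A is at (east=-17, north=-6) relative to D.

Derivation:
Place D at the origin (east=0, north=0).
  C is 6 units southwest of D: delta (east=-6, north=-6); C at (east=-6, north=-6).
  B is 4 units west of C: delta (east=-4, north=+0); B at (east=-10, north=-6).
  A is 7 units west of B: delta (east=-7, north=+0); A at (east=-17, north=-6).
Therefore A relative to D: (east=-17, north=-6).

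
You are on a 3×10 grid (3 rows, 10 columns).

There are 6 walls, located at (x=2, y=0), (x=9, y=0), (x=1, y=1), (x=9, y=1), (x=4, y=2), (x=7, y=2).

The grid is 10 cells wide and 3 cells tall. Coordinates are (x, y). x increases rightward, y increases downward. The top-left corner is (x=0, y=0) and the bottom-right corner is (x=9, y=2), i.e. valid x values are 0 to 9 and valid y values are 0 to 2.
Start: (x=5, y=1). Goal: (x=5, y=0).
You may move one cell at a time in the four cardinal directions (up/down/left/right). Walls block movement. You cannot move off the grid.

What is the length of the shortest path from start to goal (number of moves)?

BFS from (x=5, y=1) until reaching (x=5, y=0):
  Distance 0: (x=5, y=1)
  Distance 1: (x=5, y=0), (x=4, y=1), (x=6, y=1), (x=5, y=2)  <- goal reached here
One shortest path (1 moves): (x=5, y=1) -> (x=5, y=0)

Answer: Shortest path length: 1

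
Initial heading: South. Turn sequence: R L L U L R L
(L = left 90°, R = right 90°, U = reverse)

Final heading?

Answer: Final heading: South

Derivation:
Start: South
  R (right (90° clockwise)) -> West
  L (left (90° counter-clockwise)) -> South
  L (left (90° counter-clockwise)) -> East
  U (U-turn (180°)) -> West
  L (left (90° counter-clockwise)) -> South
  R (right (90° clockwise)) -> West
  L (left (90° counter-clockwise)) -> South
Final: South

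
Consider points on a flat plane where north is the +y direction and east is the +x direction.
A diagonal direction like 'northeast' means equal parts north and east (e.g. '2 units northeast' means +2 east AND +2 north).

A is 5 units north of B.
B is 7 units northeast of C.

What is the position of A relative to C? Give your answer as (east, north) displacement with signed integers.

Place C at the origin (east=0, north=0).
  B is 7 units northeast of C: delta (east=+7, north=+7); B at (east=7, north=7).
  A is 5 units north of B: delta (east=+0, north=+5); A at (east=7, north=12).
Therefore A relative to C: (east=7, north=12).

Answer: A is at (east=7, north=12) relative to C.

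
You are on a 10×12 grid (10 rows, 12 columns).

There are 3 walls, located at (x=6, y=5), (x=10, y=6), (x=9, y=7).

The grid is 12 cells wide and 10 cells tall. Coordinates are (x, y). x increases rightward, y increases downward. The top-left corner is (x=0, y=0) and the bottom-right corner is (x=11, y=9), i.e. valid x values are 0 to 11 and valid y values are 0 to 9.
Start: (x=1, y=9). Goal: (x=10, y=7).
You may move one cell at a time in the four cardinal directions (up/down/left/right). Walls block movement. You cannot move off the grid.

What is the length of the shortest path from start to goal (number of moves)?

BFS from (x=1, y=9) until reaching (x=10, y=7):
  Distance 0: (x=1, y=9)
  Distance 1: (x=1, y=8), (x=0, y=9), (x=2, y=9)
  Distance 2: (x=1, y=7), (x=0, y=8), (x=2, y=8), (x=3, y=9)
  Distance 3: (x=1, y=6), (x=0, y=7), (x=2, y=7), (x=3, y=8), (x=4, y=9)
  Distance 4: (x=1, y=5), (x=0, y=6), (x=2, y=6), (x=3, y=7), (x=4, y=8), (x=5, y=9)
  Distance 5: (x=1, y=4), (x=0, y=5), (x=2, y=5), (x=3, y=6), (x=4, y=7), (x=5, y=8), (x=6, y=9)
  Distance 6: (x=1, y=3), (x=0, y=4), (x=2, y=4), (x=3, y=5), (x=4, y=6), (x=5, y=7), (x=6, y=8), (x=7, y=9)
  Distance 7: (x=1, y=2), (x=0, y=3), (x=2, y=3), (x=3, y=4), (x=4, y=5), (x=5, y=6), (x=6, y=7), (x=7, y=8), (x=8, y=9)
  Distance 8: (x=1, y=1), (x=0, y=2), (x=2, y=2), (x=3, y=3), (x=4, y=4), (x=5, y=5), (x=6, y=6), (x=7, y=7), (x=8, y=8), (x=9, y=9)
  Distance 9: (x=1, y=0), (x=0, y=1), (x=2, y=1), (x=3, y=2), (x=4, y=3), (x=5, y=4), (x=7, y=6), (x=8, y=7), (x=9, y=8), (x=10, y=9)
  Distance 10: (x=0, y=0), (x=2, y=0), (x=3, y=1), (x=4, y=2), (x=5, y=3), (x=6, y=4), (x=7, y=5), (x=8, y=6), (x=10, y=8), (x=11, y=9)
  Distance 11: (x=3, y=0), (x=4, y=1), (x=5, y=2), (x=6, y=3), (x=7, y=4), (x=8, y=5), (x=9, y=6), (x=10, y=7), (x=11, y=8)  <- goal reached here
One shortest path (11 moves): (x=1, y=9) -> (x=2, y=9) -> (x=3, y=9) -> (x=4, y=9) -> (x=5, y=9) -> (x=6, y=9) -> (x=7, y=9) -> (x=8, y=9) -> (x=9, y=9) -> (x=10, y=9) -> (x=10, y=8) -> (x=10, y=7)

Answer: Shortest path length: 11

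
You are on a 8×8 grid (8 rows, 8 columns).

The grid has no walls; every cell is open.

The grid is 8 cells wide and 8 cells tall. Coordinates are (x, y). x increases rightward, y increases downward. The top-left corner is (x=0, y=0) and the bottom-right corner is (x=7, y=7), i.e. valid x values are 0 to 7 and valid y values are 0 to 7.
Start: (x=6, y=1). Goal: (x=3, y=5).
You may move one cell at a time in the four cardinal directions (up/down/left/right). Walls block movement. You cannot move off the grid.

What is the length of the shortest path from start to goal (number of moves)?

Answer: Shortest path length: 7

Derivation:
BFS from (x=6, y=1) until reaching (x=3, y=5):
  Distance 0: (x=6, y=1)
  Distance 1: (x=6, y=0), (x=5, y=1), (x=7, y=1), (x=6, y=2)
  Distance 2: (x=5, y=0), (x=7, y=0), (x=4, y=1), (x=5, y=2), (x=7, y=2), (x=6, y=3)
  Distance 3: (x=4, y=0), (x=3, y=1), (x=4, y=2), (x=5, y=3), (x=7, y=3), (x=6, y=4)
  Distance 4: (x=3, y=0), (x=2, y=1), (x=3, y=2), (x=4, y=3), (x=5, y=4), (x=7, y=4), (x=6, y=5)
  Distance 5: (x=2, y=0), (x=1, y=1), (x=2, y=2), (x=3, y=3), (x=4, y=4), (x=5, y=5), (x=7, y=5), (x=6, y=6)
  Distance 6: (x=1, y=0), (x=0, y=1), (x=1, y=2), (x=2, y=3), (x=3, y=4), (x=4, y=5), (x=5, y=6), (x=7, y=6), (x=6, y=7)
  Distance 7: (x=0, y=0), (x=0, y=2), (x=1, y=3), (x=2, y=4), (x=3, y=5), (x=4, y=6), (x=5, y=7), (x=7, y=7)  <- goal reached here
One shortest path (7 moves): (x=6, y=1) -> (x=5, y=1) -> (x=4, y=1) -> (x=3, y=1) -> (x=3, y=2) -> (x=3, y=3) -> (x=3, y=4) -> (x=3, y=5)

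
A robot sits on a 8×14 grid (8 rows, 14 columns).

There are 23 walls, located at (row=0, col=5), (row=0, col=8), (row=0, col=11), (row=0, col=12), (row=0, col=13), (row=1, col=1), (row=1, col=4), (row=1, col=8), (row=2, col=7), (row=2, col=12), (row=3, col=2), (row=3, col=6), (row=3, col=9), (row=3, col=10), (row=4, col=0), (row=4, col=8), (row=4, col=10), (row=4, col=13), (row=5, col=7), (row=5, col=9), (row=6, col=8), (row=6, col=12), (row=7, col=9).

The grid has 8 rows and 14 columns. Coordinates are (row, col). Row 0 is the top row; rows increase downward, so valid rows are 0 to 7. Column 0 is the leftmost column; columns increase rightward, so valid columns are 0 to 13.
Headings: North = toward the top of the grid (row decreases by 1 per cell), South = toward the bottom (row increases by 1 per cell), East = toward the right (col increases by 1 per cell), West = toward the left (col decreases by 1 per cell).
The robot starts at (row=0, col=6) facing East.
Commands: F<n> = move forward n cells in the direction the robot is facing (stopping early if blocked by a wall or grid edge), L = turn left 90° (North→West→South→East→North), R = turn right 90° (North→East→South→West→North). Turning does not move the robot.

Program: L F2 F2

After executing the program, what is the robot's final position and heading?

Start: (row=0, col=6), facing East
  L: turn left, now facing North
  F2: move forward 0/2 (blocked), now at (row=0, col=6)
  F2: move forward 0/2 (blocked), now at (row=0, col=6)
Final: (row=0, col=6), facing North

Answer: Final position: (row=0, col=6), facing North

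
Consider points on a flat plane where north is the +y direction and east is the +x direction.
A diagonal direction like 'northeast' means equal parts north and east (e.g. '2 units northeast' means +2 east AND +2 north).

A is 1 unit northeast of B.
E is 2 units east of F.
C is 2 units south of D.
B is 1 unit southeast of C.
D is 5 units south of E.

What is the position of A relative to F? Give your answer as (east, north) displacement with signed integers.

Place F at the origin (east=0, north=0).
  E is 2 units east of F: delta (east=+2, north=+0); E at (east=2, north=0).
  D is 5 units south of E: delta (east=+0, north=-5); D at (east=2, north=-5).
  C is 2 units south of D: delta (east=+0, north=-2); C at (east=2, north=-7).
  B is 1 unit southeast of C: delta (east=+1, north=-1); B at (east=3, north=-8).
  A is 1 unit northeast of B: delta (east=+1, north=+1); A at (east=4, north=-7).
Therefore A relative to F: (east=4, north=-7).

Answer: A is at (east=4, north=-7) relative to F.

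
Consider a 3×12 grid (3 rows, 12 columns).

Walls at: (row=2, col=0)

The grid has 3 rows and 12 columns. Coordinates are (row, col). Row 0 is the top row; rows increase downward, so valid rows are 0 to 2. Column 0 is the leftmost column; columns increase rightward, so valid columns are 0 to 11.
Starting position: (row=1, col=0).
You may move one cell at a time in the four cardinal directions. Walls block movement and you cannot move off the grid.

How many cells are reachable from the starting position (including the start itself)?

Answer: Reachable cells: 35

Derivation:
BFS flood-fill from (row=1, col=0):
  Distance 0: (row=1, col=0)
  Distance 1: (row=0, col=0), (row=1, col=1)
  Distance 2: (row=0, col=1), (row=1, col=2), (row=2, col=1)
  Distance 3: (row=0, col=2), (row=1, col=3), (row=2, col=2)
  Distance 4: (row=0, col=3), (row=1, col=4), (row=2, col=3)
  Distance 5: (row=0, col=4), (row=1, col=5), (row=2, col=4)
  Distance 6: (row=0, col=5), (row=1, col=6), (row=2, col=5)
  Distance 7: (row=0, col=6), (row=1, col=7), (row=2, col=6)
  Distance 8: (row=0, col=7), (row=1, col=8), (row=2, col=7)
  Distance 9: (row=0, col=8), (row=1, col=9), (row=2, col=8)
  Distance 10: (row=0, col=9), (row=1, col=10), (row=2, col=9)
  Distance 11: (row=0, col=10), (row=1, col=11), (row=2, col=10)
  Distance 12: (row=0, col=11), (row=2, col=11)
Total reachable: 35 (grid has 35 open cells total)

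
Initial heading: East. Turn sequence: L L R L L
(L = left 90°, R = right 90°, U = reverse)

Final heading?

Start: East
  L (left (90° counter-clockwise)) -> North
  L (left (90° counter-clockwise)) -> West
  R (right (90° clockwise)) -> North
  L (left (90° counter-clockwise)) -> West
  L (left (90° counter-clockwise)) -> South
Final: South

Answer: Final heading: South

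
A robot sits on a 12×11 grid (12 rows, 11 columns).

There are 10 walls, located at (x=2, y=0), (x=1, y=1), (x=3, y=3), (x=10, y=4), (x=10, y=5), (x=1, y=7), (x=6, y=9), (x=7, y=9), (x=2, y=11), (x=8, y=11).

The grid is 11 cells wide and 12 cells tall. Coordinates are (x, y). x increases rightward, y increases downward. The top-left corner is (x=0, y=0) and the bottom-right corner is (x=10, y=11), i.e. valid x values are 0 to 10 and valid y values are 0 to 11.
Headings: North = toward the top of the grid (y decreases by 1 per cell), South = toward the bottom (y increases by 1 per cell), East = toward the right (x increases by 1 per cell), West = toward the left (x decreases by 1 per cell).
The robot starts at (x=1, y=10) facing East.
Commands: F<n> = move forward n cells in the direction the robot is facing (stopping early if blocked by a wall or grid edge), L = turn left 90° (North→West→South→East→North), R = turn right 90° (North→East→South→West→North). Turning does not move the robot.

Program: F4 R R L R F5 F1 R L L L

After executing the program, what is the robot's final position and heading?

Answer: Final position: (x=0, y=10), facing East

Derivation:
Start: (x=1, y=10), facing East
  F4: move forward 4, now at (x=5, y=10)
  R: turn right, now facing South
  R: turn right, now facing West
  L: turn left, now facing South
  R: turn right, now facing West
  F5: move forward 5, now at (x=0, y=10)
  F1: move forward 0/1 (blocked), now at (x=0, y=10)
  R: turn right, now facing North
  L: turn left, now facing West
  L: turn left, now facing South
  L: turn left, now facing East
Final: (x=0, y=10), facing East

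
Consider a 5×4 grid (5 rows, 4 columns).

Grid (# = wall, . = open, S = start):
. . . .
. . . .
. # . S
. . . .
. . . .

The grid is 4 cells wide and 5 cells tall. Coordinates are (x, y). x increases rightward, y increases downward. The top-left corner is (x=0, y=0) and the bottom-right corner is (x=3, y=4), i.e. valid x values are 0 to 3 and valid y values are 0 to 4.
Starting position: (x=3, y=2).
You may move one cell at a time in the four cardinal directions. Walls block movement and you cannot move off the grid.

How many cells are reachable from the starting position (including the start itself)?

Answer: Reachable cells: 19

Derivation:
BFS flood-fill from (x=3, y=2):
  Distance 0: (x=3, y=2)
  Distance 1: (x=3, y=1), (x=2, y=2), (x=3, y=3)
  Distance 2: (x=3, y=0), (x=2, y=1), (x=2, y=3), (x=3, y=4)
  Distance 3: (x=2, y=0), (x=1, y=1), (x=1, y=3), (x=2, y=4)
  Distance 4: (x=1, y=0), (x=0, y=1), (x=0, y=3), (x=1, y=4)
  Distance 5: (x=0, y=0), (x=0, y=2), (x=0, y=4)
Total reachable: 19 (grid has 19 open cells total)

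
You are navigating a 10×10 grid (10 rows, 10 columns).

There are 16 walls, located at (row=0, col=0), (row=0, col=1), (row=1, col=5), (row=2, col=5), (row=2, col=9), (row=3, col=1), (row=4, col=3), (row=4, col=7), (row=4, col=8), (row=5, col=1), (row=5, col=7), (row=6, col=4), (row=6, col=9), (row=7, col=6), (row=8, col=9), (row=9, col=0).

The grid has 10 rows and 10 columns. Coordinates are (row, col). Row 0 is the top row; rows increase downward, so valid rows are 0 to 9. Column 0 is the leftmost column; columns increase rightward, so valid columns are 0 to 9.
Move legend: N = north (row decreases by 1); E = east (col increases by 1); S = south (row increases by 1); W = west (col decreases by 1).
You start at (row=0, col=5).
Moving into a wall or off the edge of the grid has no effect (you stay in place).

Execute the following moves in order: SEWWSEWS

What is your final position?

Start: (row=0, col=5)
  S (south): blocked, stay at (row=0, col=5)
  E (east): (row=0, col=5) -> (row=0, col=6)
  W (west): (row=0, col=6) -> (row=0, col=5)
  W (west): (row=0, col=5) -> (row=0, col=4)
  S (south): (row=0, col=4) -> (row=1, col=4)
  E (east): blocked, stay at (row=1, col=4)
  W (west): (row=1, col=4) -> (row=1, col=3)
  S (south): (row=1, col=3) -> (row=2, col=3)
Final: (row=2, col=3)

Answer: Final position: (row=2, col=3)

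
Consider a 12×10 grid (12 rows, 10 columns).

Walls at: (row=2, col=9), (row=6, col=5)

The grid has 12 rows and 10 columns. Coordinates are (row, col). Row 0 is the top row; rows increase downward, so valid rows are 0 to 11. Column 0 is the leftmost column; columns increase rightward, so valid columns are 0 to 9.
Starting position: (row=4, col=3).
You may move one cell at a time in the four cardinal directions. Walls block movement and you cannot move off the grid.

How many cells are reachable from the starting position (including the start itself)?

Answer: Reachable cells: 118

Derivation:
BFS flood-fill from (row=4, col=3):
  Distance 0: (row=4, col=3)
  Distance 1: (row=3, col=3), (row=4, col=2), (row=4, col=4), (row=5, col=3)
  Distance 2: (row=2, col=3), (row=3, col=2), (row=3, col=4), (row=4, col=1), (row=4, col=5), (row=5, col=2), (row=5, col=4), (row=6, col=3)
  Distance 3: (row=1, col=3), (row=2, col=2), (row=2, col=4), (row=3, col=1), (row=3, col=5), (row=4, col=0), (row=4, col=6), (row=5, col=1), (row=5, col=5), (row=6, col=2), (row=6, col=4), (row=7, col=3)
  Distance 4: (row=0, col=3), (row=1, col=2), (row=1, col=4), (row=2, col=1), (row=2, col=5), (row=3, col=0), (row=3, col=6), (row=4, col=7), (row=5, col=0), (row=5, col=6), (row=6, col=1), (row=7, col=2), (row=7, col=4), (row=8, col=3)
  Distance 5: (row=0, col=2), (row=0, col=4), (row=1, col=1), (row=1, col=5), (row=2, col=0), (row=2, col=6), (row=3, col=7), (row=4, col=8), (row=5, col=7), (row=6, col=0), (row=6, col=6), (row=7, col=1), (row=7, col=5), (row=8, col=2), (row=8, col=4), (row=9, col=3)
  Distance 6: (row=0, col=1), (row=0, col=5), (row=1, col=0), (row=1, col=6), (row=2, col=7), (row=3, col=8), (row=4, col=9), (row=5, col=8), (row=6, col=7), (row=7, col=0), (row=7, col=6), (row=8, col=1), (row=8, col=5), (row=9, col=2), (row=9, col=4), (row=10, col=3)
  Distance 7: (row=0, col=0), (row=0, col=6), (row=1, col=7), (row=2, col=8), (row=3, col=9), (row=5, col=9), (row=6, col=8), (row=7, col=7), (row=8, col=0), (row=8, col=6), (row=9, col=1), (row=9, col=5), (row=10, col=2), (row=10, col=4), (row=11, col=3)
  Distance 8: (row=0, col=7), (row=1, col=8), (row=6, col=9), (row=7, col=8), (row=8, col=7), (row=9, col=0), (row=9, col=6), (row=10, col=1), (row=10, col=5), (row=11, col=2), (row=11, col=4)
  Distance 9: (row=0, col=8), (row=1, col=9), (row=7, col=9), (row=8, col=8), (row=9, col=7), (row=10, col=0), (row=10, col=6), (row=11, col=1), (row=11, col=5)
  Distance 10: (row=0, col=9), (row=8, col=9), (row=9, col=8), (row=10, col=7), (row=11, col=0), (row=11, col=6)
  Distance 11: (row=9, col=9), (row=10, col=8), (row=11, col=7)
  Distance 12: (row=10, col=9), (row=11, col=8)
  Distance 13: (row=11, col=9)
Total reachable: 118 (grid has 118 open cells total)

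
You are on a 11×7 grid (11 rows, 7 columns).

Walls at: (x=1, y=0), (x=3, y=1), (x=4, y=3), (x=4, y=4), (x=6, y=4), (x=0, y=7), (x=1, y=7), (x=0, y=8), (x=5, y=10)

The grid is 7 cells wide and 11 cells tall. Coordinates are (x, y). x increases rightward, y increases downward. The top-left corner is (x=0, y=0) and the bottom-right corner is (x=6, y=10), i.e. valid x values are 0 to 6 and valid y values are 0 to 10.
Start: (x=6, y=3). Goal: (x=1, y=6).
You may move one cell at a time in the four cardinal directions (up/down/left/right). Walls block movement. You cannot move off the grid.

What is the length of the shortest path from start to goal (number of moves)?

Answer: Shortest path length: 8

Derivation:
BFS from (x=6, y=3) until reaching (x=1, y=6):
  Distance 0: (x=6, y=3)
  Distance 1: (x=6, y=2), (x=5, y=3)
  Distance 2: (x=6, y=1), (x=5, y=2), (x=5, y=4)
  Distance 3: (x=6, y=0), (x=5, y=1), (x=4, y=2), (x=5, y=5)
  Distance 4: (x=5, y=0), (x=4, y=1), (x=3, y=2), (x=4, y=5), (x=6, y=5), (x=5, y=6)
  Distance 5: (x=4, y=0), (x=2, y=2), (x=3, y=3), (x=3, y=5), (x=4, y=6), (x=6, y=6), (x=5, y=7)
  Distance 6: (x=3, y=0), (x=2, y=1), (x=1, y=2), (x=2, y=3), (x=3, y=4), (x=2, y=5), (x=3, y=6), (x=4, y=7), (x=6, y=7), (x=5, y=8)
  Distance 7: (x=2, y=0), (x=1, y=1), (x=0, y=2), (x=1, y=3), (x=2, y=4), (x=1, y=5), (x=2, y=6), (x=3, y=7), (x=4, y=8), (x=6, y=8), (x=5, y=9)
  Distance 8: (x=0, y=1), (x=0, y=3), (x=1, y=4), (x=0, y=5), (x=1, y=6), (x=2, y=7), (x=3, y=8), (x=4, y=9), (x=6, y=9)  <- goal reached here
One shortest path (8 moves): (x=6, y=3) -> (x=5, y=3) -> (x=5, y=4) -> (x=5, y=5) -> (x=4, y=5) -> (x=3, y=5) -> (x=2, y=5) -> (x=1, y=5) -> (x=1, y=6)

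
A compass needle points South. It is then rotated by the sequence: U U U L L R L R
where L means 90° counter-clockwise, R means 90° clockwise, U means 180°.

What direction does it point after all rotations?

Start: South
  U (U-turn (180°)) -> North
  U (U-turn (180°)) -> South
  U (U-turn (180°)) -> North
  L (left (90° counter-clockwise)) -> West
  L (left (90° counter-clockwise)) -> South
  R (right (90° clockwise)) -> West
  L (left (90° counter-clockwise)) -> South
  R (right (90° clockwise)) -> West
Final: West

Answer: Final heading: West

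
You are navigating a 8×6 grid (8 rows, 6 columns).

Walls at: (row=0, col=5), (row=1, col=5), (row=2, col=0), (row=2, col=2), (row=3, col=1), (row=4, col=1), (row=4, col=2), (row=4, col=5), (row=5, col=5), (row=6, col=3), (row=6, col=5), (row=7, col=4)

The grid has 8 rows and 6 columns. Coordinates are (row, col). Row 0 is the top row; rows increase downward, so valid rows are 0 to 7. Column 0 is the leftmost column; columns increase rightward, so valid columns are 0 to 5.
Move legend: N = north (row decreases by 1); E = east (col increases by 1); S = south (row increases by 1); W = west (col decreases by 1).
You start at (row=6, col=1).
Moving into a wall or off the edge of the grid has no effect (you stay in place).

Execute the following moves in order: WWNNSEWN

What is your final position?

Answer: Final position: (row=4, col=0)

Derivation:
Start: (row=6, col=1)
  W (west): (row=6, col=1) -> (row=6, col=0)
  W (west): blocked, stay at (row=6, col=0)
  N (north): (row=6, col=0) -> (row=5, col=0)
  N (north): (row=5, col=0) -> (row=4, col=0)
  S (south): (row=4, col=0) -> (row=5, col=0)
  E (east): (row=5, col=0) -> (row=5, col=1)
  W (west): (row=5, col=1) -> (row=5, col=0)
  N (north): (row=5, col=0) -> (row=4, col=0)
Final: (row=4, col=0)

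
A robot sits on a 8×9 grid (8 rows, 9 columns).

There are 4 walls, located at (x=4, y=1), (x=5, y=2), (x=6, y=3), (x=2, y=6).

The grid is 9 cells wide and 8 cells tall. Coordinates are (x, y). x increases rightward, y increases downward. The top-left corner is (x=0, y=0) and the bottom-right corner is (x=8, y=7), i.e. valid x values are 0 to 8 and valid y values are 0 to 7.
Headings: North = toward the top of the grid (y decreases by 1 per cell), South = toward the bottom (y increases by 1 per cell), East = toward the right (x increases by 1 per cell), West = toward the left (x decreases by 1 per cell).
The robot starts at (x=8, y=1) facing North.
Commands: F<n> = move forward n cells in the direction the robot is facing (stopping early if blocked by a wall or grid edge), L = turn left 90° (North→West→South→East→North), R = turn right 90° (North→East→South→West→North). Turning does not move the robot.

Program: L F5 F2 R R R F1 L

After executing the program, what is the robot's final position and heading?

Start: (x=8, y=1), facing North
  L: turn left, now facing West
  F5: move forward 3/5 (blocked), now at (x=5, y=1)
  F2: move forward 0/2 (blocked), now at (x=5, y=1)
  R: turn right, now facing North
  R: turn right, now facing East
  R: turn right, now facing South
  F1: move forward 0/1 (blocked), now at (x=5, y=1)
  L: turn left, now facing East
Final: (x=5, y=1), facing East

Answer: Final position: (x=5, y=1), facing East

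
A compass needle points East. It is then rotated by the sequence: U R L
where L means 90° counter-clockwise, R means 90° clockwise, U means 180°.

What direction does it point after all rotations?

Answer: Final heading: West

Derivation:
Start: East
  U (U-turn (180°)) -> West
  R (right (90° clockwise)) -> North
  L (left (90° counter-clockwise)) -> West
Final: West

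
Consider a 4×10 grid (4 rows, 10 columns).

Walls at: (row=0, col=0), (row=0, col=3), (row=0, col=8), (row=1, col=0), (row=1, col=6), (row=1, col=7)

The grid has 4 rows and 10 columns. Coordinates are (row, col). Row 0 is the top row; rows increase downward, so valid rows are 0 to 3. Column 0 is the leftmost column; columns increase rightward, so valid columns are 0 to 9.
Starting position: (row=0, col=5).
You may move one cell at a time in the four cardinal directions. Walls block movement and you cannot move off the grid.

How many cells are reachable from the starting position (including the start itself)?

BFS flood-fill from (row=0, col=5):
  Distance 0: (row=0, col=5)
  Distance 1: (row=0, col=4), (row=0, col=6), (row=1, col=5)
  Distance 2: (row=0, col=7), (row=1, col=4), (row=2, col=5)
  Distance 3: (row=1, col=3), (row=2, col=4), (row=2, col=6), (row=3, col=5)
  Distance 4: (row=1, col=2), (row=2, col=3), (row=2, col=7), (row=3, col=4), (row=3, col=6)
  Distance 5: (row=0, col=2), (row=1, col=1), (row=2, col=2), (row=2, col=8), (row=3, col=3), (row=3, col=7)
  Distance 6: (row=0, col=1), (row=1, col=8), (row=2, col=1), (row=2, col=9), (row=3, col=2), (row=3, col=8)
  Distance 7: (row=1, col=9), (row=2, col=0), (row=3, col=1), (row=3, col=9)
  Distance 8: (row=0, col=9), (row=3, col=0)
Total reachable: 34 (grid has 34 open cells total)

Answer: Reachable cells: 34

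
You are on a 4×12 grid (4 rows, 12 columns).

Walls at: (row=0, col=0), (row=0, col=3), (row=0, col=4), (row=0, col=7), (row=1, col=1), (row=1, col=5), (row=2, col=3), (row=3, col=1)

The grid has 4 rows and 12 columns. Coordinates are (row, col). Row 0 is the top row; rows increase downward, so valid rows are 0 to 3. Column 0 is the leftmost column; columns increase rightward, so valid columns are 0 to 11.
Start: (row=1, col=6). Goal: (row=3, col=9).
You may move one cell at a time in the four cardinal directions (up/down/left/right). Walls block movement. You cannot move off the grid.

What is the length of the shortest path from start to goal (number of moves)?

Answer: Shortest path length: 5

Derivation:
BFS from (row=1, col=6) until reaching (row=3, col=9):
  Distance 0: (row=1, col=6)
  Distance 1: (row=0, col=6), (row=1, col=7), (row=2, col=6)
  Distance 2: (row=0, col=5), (row=1, col=8), (row=2, col=5), (row=2, col=7), (row=3, col=6)
  Distance 3: (row=0, col=8), (row=1, col=9), (row=2, col=4), (row=2, col=8), (row=3, col=5), (row=3, col=7)
  Distance 4: (row=0, col=9), (row=1, col=4), (row=1, col=10), (row=2, col=9), (row=3, col=4), (row=3, col=8)
  Distance 5: (row=0, col=10), (row=1, col=3), (row=1, col=11), (row=2, col=10), (row=3, col=3), (row=3, col=9)  <- goal reached here
One shortest path (5 moves): (row=1, col=6) -> (row=1, col=7) -> (row=1, col=8) -> (row=1, col=9) -> (row=2, col=9) -> (row=3, col=9)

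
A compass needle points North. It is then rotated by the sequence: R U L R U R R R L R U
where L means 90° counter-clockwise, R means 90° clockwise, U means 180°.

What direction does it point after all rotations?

Start: North
  R (right (90° clockwise)) -> East
  U (U-turn (180°)) -> West
  L (left (90° counter-clockwise)) -> South
  R (right (90° clockwise)) -> West
  U (U-turn (180°)) -> East
  R (right (90° clockwise)) -> South
  R (right (90° clockwise)) -> West
  R (right (90° clockwise)) -> North
  L (left (90° counter-clockwise)) -> West
  R (right (90° clockwise)) -> North
  U (U-turn (180°)) -> South
Final: South

Answer: Final heading: South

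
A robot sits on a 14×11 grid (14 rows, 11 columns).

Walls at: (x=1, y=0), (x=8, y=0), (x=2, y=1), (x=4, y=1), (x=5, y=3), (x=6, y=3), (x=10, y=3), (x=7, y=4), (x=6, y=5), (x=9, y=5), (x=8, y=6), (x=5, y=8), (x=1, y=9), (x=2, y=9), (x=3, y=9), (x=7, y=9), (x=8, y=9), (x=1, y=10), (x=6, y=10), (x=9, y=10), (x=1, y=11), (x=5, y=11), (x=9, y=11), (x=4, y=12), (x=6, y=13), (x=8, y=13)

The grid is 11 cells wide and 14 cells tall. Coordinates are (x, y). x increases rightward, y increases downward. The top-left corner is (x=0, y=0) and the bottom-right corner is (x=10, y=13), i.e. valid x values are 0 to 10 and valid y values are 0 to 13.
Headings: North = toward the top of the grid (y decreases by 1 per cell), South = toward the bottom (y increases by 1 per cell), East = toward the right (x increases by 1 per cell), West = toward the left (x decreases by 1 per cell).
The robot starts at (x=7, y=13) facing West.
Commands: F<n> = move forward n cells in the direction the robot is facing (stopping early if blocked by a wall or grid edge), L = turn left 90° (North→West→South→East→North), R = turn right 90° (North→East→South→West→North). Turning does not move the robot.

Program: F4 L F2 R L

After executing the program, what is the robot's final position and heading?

Answer: Final position: (x=7, y=13), facing South

Derivation:
Start: (x=7, y=13), facing West
  F4: move forward 0/4 (blocked), now at (x=7, y=13)
  L: turn left, now facing South
  F2: move forward 0/2 (blocked), now at (x=7, y=13)
  R: turn right, now facing West
  L: turn left, now facing South
Final: (x=7, y=13), facing South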